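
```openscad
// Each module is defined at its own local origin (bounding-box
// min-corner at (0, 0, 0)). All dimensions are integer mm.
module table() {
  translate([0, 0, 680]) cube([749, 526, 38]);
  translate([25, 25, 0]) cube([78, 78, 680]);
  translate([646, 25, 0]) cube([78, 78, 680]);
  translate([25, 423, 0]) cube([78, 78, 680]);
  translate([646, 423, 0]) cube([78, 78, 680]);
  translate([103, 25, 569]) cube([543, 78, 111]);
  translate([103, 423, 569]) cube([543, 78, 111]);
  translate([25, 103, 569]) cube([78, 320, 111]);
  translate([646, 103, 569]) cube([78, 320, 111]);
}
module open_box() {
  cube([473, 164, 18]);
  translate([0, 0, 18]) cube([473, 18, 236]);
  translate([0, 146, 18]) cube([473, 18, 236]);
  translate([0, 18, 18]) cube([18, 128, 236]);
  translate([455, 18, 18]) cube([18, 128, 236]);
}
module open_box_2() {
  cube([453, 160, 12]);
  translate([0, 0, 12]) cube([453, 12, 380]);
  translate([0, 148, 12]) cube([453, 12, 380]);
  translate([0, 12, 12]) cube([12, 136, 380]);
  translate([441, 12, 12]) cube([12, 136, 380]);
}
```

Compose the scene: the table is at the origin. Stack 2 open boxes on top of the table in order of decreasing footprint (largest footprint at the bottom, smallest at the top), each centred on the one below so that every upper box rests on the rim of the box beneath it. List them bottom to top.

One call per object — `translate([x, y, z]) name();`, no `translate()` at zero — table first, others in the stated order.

table();
translate([138, 181, 718]) open_box();
translate([148, 183, 972]) open_box_2();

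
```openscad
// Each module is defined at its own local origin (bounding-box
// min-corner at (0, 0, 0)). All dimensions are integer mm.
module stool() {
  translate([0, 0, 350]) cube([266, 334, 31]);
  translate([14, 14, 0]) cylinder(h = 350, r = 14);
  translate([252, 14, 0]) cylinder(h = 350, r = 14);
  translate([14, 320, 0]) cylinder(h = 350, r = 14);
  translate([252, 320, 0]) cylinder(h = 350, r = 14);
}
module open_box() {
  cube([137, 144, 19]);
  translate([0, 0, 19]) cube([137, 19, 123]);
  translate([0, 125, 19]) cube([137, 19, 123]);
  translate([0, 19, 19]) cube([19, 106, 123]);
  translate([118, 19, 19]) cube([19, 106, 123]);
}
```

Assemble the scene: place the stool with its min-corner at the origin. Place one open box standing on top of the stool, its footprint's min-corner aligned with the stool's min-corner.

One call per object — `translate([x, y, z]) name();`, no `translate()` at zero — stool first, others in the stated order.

stool();
translate([0, 0, 381]) open_box();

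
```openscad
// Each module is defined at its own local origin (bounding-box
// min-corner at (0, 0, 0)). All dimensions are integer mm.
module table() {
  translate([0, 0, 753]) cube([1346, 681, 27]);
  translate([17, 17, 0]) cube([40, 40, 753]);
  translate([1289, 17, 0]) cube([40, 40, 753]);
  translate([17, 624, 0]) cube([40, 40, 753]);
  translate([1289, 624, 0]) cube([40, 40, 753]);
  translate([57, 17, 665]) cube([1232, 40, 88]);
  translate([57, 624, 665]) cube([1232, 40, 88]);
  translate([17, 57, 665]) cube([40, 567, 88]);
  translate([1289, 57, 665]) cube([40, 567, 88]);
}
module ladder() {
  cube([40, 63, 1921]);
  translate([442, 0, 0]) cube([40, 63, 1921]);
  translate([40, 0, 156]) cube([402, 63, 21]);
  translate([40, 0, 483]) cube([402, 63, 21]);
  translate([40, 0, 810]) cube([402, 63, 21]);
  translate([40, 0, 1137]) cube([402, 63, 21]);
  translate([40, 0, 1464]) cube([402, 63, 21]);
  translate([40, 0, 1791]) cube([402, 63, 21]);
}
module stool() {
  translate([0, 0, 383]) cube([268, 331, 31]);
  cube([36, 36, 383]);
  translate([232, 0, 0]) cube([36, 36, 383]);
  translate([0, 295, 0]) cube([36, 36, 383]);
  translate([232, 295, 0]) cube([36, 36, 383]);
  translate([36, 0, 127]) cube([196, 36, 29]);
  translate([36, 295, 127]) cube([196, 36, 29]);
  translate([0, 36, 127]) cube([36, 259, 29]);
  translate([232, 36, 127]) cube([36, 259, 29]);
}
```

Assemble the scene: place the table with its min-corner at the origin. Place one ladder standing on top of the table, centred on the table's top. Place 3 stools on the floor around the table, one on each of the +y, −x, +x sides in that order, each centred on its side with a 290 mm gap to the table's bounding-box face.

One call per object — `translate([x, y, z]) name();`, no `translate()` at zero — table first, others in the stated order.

table();
translate([432, 309, 780]) ladder();
translate([539, 971, 0]) stool();
translate([-558, 175, 0]) stool();
translate([1636, 175, 0]) stool();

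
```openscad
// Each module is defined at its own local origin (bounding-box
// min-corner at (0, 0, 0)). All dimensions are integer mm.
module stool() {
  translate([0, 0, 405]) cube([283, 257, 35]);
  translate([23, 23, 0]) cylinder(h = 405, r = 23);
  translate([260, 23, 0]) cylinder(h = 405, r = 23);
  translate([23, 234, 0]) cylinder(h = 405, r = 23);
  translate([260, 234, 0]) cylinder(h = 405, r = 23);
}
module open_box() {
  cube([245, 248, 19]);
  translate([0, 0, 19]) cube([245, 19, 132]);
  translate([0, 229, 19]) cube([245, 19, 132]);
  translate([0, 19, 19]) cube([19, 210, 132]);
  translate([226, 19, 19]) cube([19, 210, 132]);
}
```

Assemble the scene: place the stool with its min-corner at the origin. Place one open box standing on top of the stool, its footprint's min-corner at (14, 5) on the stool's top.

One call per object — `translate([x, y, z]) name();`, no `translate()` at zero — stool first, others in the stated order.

stool();
translate([14, 5, 440]) open_box();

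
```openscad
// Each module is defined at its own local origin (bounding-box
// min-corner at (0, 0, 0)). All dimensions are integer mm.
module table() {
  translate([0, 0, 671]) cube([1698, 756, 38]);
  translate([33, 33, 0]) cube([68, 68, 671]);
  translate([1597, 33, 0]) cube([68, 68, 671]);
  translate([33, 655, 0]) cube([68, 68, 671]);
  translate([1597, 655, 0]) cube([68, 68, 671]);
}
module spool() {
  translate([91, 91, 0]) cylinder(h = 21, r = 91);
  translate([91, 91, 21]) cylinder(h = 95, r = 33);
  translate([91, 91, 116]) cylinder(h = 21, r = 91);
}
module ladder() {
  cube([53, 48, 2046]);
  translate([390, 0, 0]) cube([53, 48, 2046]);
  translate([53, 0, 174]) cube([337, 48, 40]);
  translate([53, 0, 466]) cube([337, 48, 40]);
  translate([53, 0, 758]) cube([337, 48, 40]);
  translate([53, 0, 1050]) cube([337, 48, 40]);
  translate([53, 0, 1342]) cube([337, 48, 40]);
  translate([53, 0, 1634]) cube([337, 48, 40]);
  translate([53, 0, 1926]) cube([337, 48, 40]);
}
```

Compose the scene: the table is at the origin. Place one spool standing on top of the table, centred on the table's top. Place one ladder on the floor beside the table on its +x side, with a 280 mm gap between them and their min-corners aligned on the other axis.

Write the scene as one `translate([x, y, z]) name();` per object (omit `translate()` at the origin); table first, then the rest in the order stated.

table();
translate([758, 287, 709]) spool();
translate([1978, 0, 0]) ladder();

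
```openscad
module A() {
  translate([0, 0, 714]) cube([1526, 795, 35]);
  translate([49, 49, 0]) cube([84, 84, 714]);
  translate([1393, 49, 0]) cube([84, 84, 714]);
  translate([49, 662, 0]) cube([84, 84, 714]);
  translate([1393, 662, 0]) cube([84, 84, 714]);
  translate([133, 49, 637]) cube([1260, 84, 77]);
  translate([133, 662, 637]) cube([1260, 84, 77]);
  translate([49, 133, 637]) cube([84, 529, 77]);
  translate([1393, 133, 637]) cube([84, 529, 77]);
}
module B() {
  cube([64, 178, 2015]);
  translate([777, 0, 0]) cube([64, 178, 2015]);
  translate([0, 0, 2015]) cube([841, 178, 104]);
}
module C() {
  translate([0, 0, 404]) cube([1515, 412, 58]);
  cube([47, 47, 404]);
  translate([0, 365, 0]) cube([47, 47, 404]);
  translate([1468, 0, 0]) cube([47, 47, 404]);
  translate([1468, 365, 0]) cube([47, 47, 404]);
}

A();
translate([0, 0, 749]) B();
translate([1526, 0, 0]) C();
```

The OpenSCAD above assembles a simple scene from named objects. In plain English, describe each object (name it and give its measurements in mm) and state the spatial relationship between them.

A is a rectangular dining table. The top is 1526×795×35 mm with its upper surface at z = 749 mm. It stands on four 84×84 mm square legs, each inset 49 mm from the nearest pair of top edges, running from the floor to the underside of the top. Four apron rails, 84 mm thick and 77 mm tall, run between adjacent legs with their top edges flush with the underside of the top and their outer faces flush with the legs' outer faces.

B is a rectangular door frame: two vertical jambs of 64×178 mm section, 2015 mm tall, with a clear opening 713 mm wide between their inner faces. A header 104 mm tall and 178 mm deep lies on top of the jambs and spans the full outside width.

C is a long wooden bench with a 1515 mm (x) × 412 mm (y) seat, 58 mm thick, its top surface 462 mm above the floor. Four 47 mm square legs at the seat corners, flush with the edges, run from z = 0 to the seat underside.

The door frame is on top of the table. The bench is against the table's +x side, with their −y faces flush.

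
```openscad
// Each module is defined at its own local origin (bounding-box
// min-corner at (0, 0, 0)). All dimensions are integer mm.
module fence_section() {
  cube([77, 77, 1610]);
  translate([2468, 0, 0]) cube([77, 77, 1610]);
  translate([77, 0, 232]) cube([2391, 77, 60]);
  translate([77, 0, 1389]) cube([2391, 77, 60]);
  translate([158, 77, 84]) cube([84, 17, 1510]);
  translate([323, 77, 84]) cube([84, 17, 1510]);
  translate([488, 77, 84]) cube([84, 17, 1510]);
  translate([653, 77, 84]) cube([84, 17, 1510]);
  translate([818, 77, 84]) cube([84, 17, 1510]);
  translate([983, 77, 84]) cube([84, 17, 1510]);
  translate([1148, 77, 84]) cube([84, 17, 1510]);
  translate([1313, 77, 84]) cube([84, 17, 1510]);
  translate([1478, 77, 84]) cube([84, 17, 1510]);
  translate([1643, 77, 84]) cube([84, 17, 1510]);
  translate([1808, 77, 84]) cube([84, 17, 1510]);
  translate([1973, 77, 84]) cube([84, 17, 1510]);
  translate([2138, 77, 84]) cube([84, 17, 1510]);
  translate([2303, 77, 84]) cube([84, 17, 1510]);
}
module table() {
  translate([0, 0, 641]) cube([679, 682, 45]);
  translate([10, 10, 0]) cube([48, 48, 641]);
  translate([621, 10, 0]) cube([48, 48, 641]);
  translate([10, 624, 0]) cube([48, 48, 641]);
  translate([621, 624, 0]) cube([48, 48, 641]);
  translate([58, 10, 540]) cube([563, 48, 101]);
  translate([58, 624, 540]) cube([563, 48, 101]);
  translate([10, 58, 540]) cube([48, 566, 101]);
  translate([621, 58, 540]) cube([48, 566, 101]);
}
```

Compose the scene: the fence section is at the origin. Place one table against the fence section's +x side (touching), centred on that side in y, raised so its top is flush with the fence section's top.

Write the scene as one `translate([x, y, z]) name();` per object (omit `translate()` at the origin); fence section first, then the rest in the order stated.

fence_section();
translate([2545, -294, 924]) table();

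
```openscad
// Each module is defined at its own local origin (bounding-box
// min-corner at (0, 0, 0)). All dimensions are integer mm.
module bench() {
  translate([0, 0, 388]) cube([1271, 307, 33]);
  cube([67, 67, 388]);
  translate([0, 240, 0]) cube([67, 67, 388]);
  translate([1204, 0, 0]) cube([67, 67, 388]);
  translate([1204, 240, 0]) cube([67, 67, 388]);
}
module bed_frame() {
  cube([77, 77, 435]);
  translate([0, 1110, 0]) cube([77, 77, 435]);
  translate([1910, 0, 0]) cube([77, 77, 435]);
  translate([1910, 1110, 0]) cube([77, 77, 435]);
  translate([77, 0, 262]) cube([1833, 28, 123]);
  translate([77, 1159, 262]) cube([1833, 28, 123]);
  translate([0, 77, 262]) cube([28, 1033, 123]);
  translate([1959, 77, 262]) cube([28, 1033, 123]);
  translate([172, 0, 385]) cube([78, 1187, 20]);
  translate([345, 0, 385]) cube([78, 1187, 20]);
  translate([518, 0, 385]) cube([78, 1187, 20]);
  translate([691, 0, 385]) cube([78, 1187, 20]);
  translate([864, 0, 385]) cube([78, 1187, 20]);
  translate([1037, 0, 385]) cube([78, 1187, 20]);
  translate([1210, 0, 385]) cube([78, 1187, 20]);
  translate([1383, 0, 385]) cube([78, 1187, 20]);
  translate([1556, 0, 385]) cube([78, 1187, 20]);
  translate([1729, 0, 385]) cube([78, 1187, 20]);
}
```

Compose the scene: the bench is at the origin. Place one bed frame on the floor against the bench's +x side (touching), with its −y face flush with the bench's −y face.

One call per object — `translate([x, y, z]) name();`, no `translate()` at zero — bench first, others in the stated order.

bench();
translate([1271, 0, 0]) bed_frame();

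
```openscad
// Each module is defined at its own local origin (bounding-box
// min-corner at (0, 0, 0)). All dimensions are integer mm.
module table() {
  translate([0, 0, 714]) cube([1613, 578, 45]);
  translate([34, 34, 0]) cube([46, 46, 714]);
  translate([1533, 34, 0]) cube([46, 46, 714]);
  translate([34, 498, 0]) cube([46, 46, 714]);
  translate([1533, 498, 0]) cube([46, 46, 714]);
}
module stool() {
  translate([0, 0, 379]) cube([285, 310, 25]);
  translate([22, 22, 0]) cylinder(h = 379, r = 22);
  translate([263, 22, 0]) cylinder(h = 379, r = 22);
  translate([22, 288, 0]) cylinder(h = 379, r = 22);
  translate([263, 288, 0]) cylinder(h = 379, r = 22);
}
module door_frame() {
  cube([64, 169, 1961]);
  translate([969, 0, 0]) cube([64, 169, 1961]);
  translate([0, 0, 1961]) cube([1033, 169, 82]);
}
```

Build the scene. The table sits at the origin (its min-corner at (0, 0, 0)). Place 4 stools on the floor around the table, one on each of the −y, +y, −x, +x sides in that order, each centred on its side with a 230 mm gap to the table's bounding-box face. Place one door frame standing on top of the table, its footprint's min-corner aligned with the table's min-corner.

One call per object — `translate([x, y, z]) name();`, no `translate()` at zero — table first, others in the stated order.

table();
translate([664, -540, 0]) stool();
translate([664, 808, 0]) stool();
translate([-515, 134, 0]) stool();
translate([1843, 134, 0]) stool();
translate([0, 0, 759]) door_frame();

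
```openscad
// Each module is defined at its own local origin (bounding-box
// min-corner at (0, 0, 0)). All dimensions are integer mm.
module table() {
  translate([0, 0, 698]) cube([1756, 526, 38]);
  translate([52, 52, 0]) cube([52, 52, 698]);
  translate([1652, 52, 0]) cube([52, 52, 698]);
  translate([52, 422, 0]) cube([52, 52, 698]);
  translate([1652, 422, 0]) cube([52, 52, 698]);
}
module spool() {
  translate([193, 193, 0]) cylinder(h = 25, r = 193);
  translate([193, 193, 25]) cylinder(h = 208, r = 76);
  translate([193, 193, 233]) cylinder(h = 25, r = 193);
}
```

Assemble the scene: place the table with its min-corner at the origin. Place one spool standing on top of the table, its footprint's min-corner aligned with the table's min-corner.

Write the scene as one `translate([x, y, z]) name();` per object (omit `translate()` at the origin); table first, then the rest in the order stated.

table();
translate([0, 0, 736]) spool();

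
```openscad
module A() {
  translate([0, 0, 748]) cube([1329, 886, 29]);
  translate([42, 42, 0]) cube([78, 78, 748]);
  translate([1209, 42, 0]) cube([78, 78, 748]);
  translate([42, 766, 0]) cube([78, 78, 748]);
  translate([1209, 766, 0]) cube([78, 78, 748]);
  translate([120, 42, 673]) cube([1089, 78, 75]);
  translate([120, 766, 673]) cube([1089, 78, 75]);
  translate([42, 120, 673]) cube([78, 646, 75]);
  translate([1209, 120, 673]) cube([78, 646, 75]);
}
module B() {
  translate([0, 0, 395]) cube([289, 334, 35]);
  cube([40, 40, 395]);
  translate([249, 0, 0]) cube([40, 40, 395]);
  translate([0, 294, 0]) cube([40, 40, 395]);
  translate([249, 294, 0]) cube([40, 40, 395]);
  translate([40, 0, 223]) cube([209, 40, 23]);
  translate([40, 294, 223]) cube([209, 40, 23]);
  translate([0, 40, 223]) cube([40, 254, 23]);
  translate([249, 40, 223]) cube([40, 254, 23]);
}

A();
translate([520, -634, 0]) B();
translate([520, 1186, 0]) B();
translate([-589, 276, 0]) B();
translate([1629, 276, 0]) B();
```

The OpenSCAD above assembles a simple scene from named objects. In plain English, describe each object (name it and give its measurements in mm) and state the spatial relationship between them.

A is a table: top 1329 mm (x) × 886 mm (y), 29 mm thick, upper face at z = 777 mm, on four 78×78 mm square legs, each inset 42 mm from the nearest pair of top edges, running from z = 0 to the bottom of the top. Four apron rails, 78 mm thick and 75 mm tall, run between adjacent legs with their top edges flush with the underside of the top and their outer faces flush with the legs' outer faces.

B is a simple wooden stool: a rectangular seat 289 mm (x) by 334 mm (y), 35 mm thick, top face at z = 430 mm, on four square legs, each 40×40 mm in cross-section. The legs rest on z = 0, each flush with a corner of the seat. Four stretchers, 40 mm wide and 23 mm tall, connect adjacent legs with their undersides at z = 223 mm, each running between the inner faces of the legs it joins and aligned with the legs' outer faces on the other axis.

Four stools sit around the table at the −y, +y, −x, +x sides.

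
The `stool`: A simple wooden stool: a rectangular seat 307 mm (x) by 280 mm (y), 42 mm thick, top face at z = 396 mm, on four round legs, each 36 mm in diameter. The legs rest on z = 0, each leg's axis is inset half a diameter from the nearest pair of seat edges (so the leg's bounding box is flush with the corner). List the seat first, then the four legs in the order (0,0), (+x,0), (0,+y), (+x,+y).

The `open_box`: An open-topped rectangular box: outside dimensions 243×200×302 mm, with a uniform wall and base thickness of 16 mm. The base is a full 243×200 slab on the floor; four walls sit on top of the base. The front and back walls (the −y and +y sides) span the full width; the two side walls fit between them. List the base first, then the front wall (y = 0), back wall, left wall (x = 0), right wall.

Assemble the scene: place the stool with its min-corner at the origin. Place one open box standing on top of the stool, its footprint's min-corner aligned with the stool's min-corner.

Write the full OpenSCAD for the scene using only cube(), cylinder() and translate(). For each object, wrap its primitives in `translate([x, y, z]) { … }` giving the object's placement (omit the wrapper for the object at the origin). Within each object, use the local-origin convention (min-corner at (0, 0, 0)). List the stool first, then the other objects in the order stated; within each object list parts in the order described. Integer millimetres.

translate([0, 0, 354]) cube([307, 280, 42]);
translate([18, 18, 0]) cylinder(h = 354, r = 18);
translate([289, 18, 0]) cylinder(h = 354, r = 18);
translate([18, 262, 0]) cylinder(h = 354, r = 18);
translate([289, 262, 0]) cylinder(h = 354, r = 18);
translate([0, 0, 396]) {
  cube([243, 200, 16]);
  translate([0, 0, 16]) cube([243, 16, 286]);
  translate([0, 184, 16]) cube([243, 16, 286]);
  translate([0, 16, 16]) cube([16, 168, 286]);
  translate([227, 16, 16]) cube([16, 168, 286]);
}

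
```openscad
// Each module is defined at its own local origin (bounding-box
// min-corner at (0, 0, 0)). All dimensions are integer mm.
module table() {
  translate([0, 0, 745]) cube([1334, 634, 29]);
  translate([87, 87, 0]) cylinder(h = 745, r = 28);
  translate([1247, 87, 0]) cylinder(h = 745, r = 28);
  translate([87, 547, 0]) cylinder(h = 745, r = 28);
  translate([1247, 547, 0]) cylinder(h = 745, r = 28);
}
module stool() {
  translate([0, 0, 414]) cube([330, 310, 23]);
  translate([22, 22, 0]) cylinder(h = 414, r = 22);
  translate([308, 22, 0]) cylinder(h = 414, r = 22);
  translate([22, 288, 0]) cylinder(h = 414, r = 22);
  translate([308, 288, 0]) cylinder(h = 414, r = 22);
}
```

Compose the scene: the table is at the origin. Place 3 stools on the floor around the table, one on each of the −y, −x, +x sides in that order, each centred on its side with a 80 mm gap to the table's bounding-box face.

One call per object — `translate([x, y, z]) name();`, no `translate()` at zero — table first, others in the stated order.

table();
translate([502, -390, 0]) stool();
translate([-410, 162, 0]) stool();
translate([1414, 162, 0]) stool();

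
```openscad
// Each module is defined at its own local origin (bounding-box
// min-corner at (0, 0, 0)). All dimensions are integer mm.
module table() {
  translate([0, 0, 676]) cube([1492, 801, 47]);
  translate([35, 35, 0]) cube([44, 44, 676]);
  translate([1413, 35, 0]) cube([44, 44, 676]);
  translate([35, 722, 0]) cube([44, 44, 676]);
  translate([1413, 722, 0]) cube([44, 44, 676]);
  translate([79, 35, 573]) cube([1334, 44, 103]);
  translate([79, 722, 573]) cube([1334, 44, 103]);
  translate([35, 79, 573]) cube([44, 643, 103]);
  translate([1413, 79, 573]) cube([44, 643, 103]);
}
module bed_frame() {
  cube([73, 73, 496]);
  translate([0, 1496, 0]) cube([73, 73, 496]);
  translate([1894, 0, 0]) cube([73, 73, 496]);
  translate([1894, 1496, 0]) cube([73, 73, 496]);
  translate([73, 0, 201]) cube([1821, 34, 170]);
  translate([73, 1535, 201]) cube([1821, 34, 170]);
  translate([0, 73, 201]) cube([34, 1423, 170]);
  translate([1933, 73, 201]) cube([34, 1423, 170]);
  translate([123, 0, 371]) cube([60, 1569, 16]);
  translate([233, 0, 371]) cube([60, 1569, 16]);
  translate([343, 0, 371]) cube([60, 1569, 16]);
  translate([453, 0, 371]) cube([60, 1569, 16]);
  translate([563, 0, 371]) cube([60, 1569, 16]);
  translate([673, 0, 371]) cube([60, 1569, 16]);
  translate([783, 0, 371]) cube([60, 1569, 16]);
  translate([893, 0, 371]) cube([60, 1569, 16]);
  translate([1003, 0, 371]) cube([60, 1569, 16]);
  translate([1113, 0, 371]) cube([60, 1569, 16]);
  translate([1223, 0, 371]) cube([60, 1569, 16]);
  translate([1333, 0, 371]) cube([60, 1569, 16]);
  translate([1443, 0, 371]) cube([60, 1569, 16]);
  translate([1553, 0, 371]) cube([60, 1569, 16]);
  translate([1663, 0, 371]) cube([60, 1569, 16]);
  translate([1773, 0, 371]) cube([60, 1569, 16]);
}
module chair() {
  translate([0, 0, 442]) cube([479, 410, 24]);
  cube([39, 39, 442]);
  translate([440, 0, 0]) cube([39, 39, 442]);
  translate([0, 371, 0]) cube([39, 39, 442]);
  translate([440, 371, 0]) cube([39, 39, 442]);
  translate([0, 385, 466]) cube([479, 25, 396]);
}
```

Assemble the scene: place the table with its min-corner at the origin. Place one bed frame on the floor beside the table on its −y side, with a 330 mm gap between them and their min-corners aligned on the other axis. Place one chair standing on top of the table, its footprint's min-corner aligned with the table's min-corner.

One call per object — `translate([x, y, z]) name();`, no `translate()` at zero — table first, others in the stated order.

table();
translate([0, -1899, 0]) bed_frame();
translate([0, 0, 723]) chair();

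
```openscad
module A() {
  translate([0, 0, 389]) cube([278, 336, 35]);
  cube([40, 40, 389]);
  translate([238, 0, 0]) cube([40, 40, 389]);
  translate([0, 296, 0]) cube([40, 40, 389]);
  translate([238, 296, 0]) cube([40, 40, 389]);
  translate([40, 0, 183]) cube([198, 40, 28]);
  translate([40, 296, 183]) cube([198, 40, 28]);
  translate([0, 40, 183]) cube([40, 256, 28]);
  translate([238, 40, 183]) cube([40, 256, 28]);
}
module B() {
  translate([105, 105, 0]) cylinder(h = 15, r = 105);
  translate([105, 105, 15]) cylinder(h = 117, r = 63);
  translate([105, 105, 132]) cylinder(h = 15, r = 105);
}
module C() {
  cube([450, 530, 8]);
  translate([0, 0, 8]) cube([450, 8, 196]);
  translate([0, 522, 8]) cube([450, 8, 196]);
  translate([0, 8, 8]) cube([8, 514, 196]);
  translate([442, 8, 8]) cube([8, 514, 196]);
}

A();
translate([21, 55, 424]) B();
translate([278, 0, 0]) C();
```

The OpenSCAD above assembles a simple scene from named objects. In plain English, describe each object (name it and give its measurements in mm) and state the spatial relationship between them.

A is a simple wooden stool: a rectangular seat 278 mm (x) by 336 mm (y), 35 mm thick, top face at z = 424 mm, on four square legs, each 40×40 mm in cross-section. The legs rest on z = 0, each flush with a corner of the seat. Four stretchers, 40 mm wide and 28 mm tall, connect adjacent legs with their undersides at z = 183 mm, each running between the inner faces of the legs it joins and aligned with the legs' outer faces on the other axis.

B is a spool: two coaxial disc flanges of radius 105 mm and thickness 15 mm, joined by a core cylinder of radius 63 mm and height 117 mm. The lower flange rests on z = 0 and the three cylinders share a vertical axis.

C is an open-topped rectangular box: outside dimensions 450×530×204 mm, with a uniform wall and base thickness of 8 mm. The base is a full 450×530 slab on the floor; four walls sit on top of the base. The front and back walls (the −y and +y sides) span the full width; the two side walls fit between them.

The spool is on top of the stool. The open box is against the stool's +x side, with their −y faces flush.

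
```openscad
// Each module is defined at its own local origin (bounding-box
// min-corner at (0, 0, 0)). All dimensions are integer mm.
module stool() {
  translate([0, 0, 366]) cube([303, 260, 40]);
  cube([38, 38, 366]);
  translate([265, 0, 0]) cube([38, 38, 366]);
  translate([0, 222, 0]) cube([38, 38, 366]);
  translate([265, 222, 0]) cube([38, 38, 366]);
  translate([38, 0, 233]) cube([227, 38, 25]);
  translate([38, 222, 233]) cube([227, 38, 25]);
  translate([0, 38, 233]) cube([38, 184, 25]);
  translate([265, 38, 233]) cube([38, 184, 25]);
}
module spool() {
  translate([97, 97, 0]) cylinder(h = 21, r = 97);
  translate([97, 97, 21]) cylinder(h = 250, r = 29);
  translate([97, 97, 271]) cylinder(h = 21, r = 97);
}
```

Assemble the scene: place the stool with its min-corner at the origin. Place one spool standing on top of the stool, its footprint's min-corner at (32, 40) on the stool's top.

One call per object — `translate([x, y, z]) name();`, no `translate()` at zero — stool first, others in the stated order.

stool();
translate([32, 40, 406]) spool();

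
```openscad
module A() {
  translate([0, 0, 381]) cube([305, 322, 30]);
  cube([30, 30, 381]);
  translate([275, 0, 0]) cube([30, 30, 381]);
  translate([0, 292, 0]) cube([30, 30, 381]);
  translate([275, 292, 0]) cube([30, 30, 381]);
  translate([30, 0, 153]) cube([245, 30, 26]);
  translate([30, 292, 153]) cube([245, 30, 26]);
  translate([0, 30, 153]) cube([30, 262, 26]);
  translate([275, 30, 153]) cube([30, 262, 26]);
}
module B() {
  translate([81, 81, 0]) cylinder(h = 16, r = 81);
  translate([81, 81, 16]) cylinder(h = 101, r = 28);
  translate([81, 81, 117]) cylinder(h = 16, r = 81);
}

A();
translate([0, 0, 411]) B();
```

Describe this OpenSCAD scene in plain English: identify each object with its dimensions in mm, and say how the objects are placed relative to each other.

A is a simple wooden stool: a rectangular seat 305 mm (x) by 322 mm (y), 30 mm thick, top face at z = 411 mm, on four square legs, each 30×30 mm in cross-section. The legs rest on z = 0, each flush with a corner of the seat. Four stretchers, 30 mm wide and 26 mm tall, connect adjacent legs with their undersides at z = 153 mm, each running between the inner faces of the legs it joins and aligned with the legs' outer faces on the other axis.

B is a spool: two coaxial disc flanges of radius 81 mm and thickness 16 mm, joined by a core cylinder of radius 28 mm and height 101 mm. The lower flange rests on z = 0 and the three cylinders share a vertical axis.

The spool is on top of the stool.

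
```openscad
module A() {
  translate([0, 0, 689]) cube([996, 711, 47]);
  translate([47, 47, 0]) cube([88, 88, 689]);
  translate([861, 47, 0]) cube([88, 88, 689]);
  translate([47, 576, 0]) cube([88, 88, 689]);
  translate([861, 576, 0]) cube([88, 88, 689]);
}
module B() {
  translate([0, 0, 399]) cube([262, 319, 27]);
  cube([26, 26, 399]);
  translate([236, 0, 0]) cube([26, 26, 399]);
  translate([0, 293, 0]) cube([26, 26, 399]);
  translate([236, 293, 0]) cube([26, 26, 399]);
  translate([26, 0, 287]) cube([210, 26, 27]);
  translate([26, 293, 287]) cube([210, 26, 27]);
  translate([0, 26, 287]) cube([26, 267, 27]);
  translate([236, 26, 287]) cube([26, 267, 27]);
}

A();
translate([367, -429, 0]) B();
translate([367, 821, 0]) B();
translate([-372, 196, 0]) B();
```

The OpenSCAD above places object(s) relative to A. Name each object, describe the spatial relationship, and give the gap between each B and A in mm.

A is a table. B is a stool. Three stools sit around the table at the −y, +y, −x sides. The gap between each stool and the table is 110 mm.

Each stool's nearest face is 110 mm from the table's bounding box.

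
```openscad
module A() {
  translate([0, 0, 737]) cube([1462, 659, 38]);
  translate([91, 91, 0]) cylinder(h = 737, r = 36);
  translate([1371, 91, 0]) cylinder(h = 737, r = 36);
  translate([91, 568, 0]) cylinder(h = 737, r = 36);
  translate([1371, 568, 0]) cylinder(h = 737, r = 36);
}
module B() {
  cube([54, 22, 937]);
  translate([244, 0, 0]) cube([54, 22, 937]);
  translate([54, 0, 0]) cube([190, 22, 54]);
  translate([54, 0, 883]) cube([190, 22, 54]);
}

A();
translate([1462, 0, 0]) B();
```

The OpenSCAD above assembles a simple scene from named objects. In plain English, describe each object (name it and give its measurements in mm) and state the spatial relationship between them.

A is a rectangular dining table. The top is 1462×659×38 mm with its upper surface at z = 775 mm. It stands on four round legs of 72 mm diameter, each leg's bounding box inset 55 mm from the nearest pair of top edges, running from the floor to the underside of the top.

B is a rectangular picture frame lying in the x–z plane (depth along y). The opening is 190 mm wide (x) by 829 mm tall (z), surrounded by a border 54 mm wide on all four sides. The frame is 22 mm deep and is made of two full-height vertical stiles with two horizontal rails fitted between them.

The picture frame is against the table's +x side, with their −y faces flush.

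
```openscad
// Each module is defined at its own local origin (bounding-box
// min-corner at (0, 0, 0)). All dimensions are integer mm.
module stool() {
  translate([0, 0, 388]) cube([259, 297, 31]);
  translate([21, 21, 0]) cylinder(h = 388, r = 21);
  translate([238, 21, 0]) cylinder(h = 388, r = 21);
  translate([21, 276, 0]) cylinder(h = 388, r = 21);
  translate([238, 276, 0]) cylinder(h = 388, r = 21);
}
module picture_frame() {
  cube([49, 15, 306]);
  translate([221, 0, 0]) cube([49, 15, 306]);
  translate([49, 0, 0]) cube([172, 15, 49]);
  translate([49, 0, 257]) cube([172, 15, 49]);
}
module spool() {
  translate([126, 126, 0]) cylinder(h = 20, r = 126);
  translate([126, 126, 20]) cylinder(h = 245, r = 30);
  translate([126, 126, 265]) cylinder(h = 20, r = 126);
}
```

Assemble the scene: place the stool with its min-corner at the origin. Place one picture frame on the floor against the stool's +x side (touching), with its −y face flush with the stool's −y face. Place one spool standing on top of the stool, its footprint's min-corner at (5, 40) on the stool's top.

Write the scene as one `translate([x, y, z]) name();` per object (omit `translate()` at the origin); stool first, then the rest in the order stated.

stool();
translate([259, 0, 0]) picture_frame();
translate([5, 40, 419]) spool();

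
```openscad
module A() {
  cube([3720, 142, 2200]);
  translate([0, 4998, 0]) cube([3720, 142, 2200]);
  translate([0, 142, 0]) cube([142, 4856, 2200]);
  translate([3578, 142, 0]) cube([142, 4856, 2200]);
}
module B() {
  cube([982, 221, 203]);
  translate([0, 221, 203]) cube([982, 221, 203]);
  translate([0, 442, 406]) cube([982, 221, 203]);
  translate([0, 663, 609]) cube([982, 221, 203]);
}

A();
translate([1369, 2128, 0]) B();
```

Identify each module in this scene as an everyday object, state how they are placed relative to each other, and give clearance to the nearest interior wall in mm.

Clearances: x = 1227, y = 1986; minimum 1227 mm.

A is a house frame. B is a staircase. The staircase sits inside the house frame, centred. The clearance to the nearest interior wall is 1227 mm.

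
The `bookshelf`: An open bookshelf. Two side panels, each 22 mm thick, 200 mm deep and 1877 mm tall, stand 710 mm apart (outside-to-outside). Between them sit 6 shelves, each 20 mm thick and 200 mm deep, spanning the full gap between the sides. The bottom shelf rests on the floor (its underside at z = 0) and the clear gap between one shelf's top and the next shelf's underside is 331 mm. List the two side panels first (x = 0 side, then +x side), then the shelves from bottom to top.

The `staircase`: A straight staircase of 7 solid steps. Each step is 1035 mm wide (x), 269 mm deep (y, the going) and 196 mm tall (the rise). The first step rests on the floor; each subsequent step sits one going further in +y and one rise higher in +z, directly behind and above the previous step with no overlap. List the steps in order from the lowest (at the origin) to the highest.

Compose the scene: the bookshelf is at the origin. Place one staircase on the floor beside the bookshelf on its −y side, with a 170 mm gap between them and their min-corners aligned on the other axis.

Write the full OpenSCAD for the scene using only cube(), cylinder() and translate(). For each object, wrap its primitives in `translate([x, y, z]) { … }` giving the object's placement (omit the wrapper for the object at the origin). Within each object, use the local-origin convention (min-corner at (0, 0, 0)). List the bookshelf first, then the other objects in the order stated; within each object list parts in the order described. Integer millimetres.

cube([22, 200, 1877]);
translate([688, 0, 0]) cube([22, 200, 1877]);
translate([22, 0, 0]) cube([666, 200, 20]);
translate([22, 0, 351]) cube([666, 200, 20]);
translate([22, 0, 702]) cube([666, 200, 20]);
translate([22, 0, 1053]) cube([666, 200, 20]);
translate([22, 0, 1404]) cube([666, 200, 20]);
translate([22, 0, 1755]) cube([666, 200, 20]);
translate([0, -2053, 0]) {
  cube([1035, 269, 196]);
  translate([0, 269, 196]) cube([1035, 269, 196]);
  translate([0, 538, 392]) cube([1035, 269, 196]);
  translate([0, 807, 588]) cube([1035, 269, 196]);
  translate([0, 1076, 784]) cube([1035, 269, 196]);
  translate([0, 1345, 980]) cube([1035, 269, 196]);
  translate([0, 1614, 1176]) cube([1035, 269, 196]);
}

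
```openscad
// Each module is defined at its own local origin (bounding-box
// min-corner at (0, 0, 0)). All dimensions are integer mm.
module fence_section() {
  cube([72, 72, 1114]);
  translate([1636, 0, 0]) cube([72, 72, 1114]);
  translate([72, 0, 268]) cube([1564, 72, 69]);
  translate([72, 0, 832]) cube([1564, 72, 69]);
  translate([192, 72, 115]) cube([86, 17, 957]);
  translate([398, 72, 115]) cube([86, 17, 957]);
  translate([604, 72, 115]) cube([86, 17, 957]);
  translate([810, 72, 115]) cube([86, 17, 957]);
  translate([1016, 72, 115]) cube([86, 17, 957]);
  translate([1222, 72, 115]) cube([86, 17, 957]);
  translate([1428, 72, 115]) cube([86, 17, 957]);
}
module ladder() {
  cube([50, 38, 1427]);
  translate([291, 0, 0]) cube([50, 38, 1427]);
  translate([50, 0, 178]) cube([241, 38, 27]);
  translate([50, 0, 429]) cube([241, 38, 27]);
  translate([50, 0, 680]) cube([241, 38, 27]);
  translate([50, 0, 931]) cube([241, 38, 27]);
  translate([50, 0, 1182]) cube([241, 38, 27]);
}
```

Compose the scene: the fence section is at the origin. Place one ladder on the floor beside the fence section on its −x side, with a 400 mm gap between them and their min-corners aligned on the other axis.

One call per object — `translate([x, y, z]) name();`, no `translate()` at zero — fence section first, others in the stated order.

fence_section();
translate([-741, 0, 0]) ladder();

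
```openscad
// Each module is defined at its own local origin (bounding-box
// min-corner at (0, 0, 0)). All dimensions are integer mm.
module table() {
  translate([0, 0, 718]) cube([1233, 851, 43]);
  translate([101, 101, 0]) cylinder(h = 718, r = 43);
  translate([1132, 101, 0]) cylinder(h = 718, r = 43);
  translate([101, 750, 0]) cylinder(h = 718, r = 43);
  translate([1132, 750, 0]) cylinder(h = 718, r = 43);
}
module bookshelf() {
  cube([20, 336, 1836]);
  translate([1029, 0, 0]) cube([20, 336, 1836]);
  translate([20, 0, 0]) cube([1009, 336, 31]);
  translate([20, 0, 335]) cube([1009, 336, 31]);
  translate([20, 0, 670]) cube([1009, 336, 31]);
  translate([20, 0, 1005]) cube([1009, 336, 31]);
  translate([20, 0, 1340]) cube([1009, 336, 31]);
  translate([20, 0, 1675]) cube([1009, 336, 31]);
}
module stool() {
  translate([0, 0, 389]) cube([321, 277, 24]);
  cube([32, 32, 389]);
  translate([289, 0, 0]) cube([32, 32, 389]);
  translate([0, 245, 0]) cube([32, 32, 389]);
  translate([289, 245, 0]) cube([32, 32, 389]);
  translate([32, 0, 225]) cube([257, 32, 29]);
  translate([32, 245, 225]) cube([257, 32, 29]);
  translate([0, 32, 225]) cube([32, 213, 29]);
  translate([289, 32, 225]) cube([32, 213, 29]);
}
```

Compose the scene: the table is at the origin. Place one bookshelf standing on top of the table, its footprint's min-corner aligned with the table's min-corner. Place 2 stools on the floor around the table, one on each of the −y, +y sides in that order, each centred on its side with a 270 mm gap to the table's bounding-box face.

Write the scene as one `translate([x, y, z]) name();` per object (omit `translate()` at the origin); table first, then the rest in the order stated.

table();
translate([0, 0, 761]) bookshelf();
translate([456, -547, 0]) stool();
translate([456, 1121, 0]) stool();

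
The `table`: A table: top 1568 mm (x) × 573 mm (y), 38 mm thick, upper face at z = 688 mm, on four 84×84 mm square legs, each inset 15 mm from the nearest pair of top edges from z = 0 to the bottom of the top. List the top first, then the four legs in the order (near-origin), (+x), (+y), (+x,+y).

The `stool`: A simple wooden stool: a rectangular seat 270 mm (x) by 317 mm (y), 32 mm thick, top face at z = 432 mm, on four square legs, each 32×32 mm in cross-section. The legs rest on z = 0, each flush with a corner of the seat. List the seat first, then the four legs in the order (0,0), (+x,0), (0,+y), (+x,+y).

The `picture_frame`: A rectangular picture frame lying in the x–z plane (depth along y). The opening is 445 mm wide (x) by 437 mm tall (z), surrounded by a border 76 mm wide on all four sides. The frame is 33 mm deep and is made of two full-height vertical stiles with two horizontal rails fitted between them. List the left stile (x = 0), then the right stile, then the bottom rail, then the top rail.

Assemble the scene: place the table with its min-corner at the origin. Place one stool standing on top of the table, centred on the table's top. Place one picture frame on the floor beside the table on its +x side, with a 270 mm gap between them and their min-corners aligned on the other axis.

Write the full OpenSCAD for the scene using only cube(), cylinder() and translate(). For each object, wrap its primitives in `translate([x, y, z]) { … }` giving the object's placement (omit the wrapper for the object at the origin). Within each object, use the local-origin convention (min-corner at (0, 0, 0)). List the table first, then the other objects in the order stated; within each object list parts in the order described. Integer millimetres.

translate([0, 0, 650]) cube([1568, 573, 38]);
translate([15, 15, 0]) cube([84, 84, 650]);
translate([1469, 15, 0]) cube([84, 84, 650]);
translate([15, 474, 0]) cube([84, 84, 650]);
translate([1469, 474, 0]) cube([84, 84, 650]);
translate([649, 128, 688]) {
  translate([0, 0, 400]) cube([270, 317, 32]);
  cube([32, 32, 400]);
  translate([238, 0, 0]) cube([32, 32, 400]);
  translate([0, 285, 0]) cube([32, 32, 400]);
  translate([238, 285, 0]) cube([32, 32, 400]);
}
translate([1838, 0, 0]) {
  cube([76, 33, 589]);
  translate([521, 0, 0]) cube([76, 33, 589]);
  translate([76, 0, 0]) cube([445, 33, 76]);
  translate([76, 0, 513]) cube([445, 33, 76]);
}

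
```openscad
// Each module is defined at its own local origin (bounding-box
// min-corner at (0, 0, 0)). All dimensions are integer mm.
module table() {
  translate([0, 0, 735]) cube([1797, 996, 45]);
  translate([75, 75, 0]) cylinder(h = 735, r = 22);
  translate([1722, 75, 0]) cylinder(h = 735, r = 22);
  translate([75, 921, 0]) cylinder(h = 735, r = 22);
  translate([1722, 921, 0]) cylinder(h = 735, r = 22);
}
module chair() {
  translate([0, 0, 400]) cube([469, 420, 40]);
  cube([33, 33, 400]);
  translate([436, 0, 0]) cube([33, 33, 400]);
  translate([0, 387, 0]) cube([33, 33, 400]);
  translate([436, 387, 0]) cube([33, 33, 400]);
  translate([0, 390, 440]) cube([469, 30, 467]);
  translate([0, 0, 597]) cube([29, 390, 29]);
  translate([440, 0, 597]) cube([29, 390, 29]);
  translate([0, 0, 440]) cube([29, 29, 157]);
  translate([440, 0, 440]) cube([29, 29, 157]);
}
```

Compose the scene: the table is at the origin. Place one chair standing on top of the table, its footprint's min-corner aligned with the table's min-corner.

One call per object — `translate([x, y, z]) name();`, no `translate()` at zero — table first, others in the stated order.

table();
translate([0, 0, 780]) chair();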